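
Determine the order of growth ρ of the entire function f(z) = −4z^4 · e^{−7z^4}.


M(r) = max_{|z|=r} |-4|·|z|^4·|e^{−7z^4}| = 4·r^4 · e^{7r^4} (the factors attain their maxima compatibly on |z|=r). Then log M(r) = log 4 + 4·log r + 7r^4, dominated by the last term, so log log M(r) ~ 4·log r. The polynomial factor -4z^4 contributes only a log r term and does not affect the order. ρ = 4.
Therefore ρ = 4.

Order ρ = 4.


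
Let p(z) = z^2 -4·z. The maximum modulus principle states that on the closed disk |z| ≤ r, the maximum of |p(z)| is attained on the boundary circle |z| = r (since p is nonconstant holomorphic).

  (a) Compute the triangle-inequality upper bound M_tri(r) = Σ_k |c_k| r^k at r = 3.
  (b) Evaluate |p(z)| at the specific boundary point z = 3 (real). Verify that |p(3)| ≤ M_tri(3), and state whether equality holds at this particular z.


Coefficients: c_0 = 0, c_1 = -4, c_2 = 1. Radius r = 3.
Part (a). Triangle bound: M_tri(r) = Σ_k |c_k| r^k
  = |0|·3^0 + |-4|·3^1 + |1|·3^2
  = 0 + 12 + 9 = 21.
This bounds M(r) := max_{|z|=r} |p(z)| from above; equality holds iff all terms c_k z^k can be made to align in phase at a single z on |z|=r.
Part (b). At z = 3 (real, on the circle |z| = r):
  p(3) = (0)·3^0 + (-4)·3^1 + (1)·3^2 = -3.
  |p(3)| = 3.
Check: |p(3)| = 3 ≤ 21 = M_tri(3). ✓ Equality does not hold at z = 3 (the coefficients have mixed signs, so the terms do not all align in phase there).

M_tri(3) = 21; |p(3)| = 3; equality at z=3: no.


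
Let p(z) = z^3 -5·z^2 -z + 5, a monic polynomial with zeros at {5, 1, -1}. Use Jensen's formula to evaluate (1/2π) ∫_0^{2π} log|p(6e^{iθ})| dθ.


Zeros: -1, 1, 5; r = 6.
Inside |z| < r: -1, 1, 5. Outside (|z| ≥ r): ∅.
p(0) = 5, so log|p(0)| = log(5) = 1.6094.
Apply Jensen: I(r) = log|p(0)| + Σ_k log(r/|z_k|), summed over zeros inside |z| < r.
  log(r/|z_k|) for z_k = 5: log(6/5) = 0.1823
  log(r/|z_k|) for z_k = 1: log(6/1) = 1.7918
  log(r/|z_k|) for z_k = -1: log(6/1) = 1.7918
Sum over inside zeros: 3.7658.
I(r) = log|p(0)| + (inside sum) = 1.6094 + 3.7658 = 5.3753.
Closed form (all zeros inside, monic): I(r) = n·log(r) = 3·log(6) = 5.3753. ✓

I(r) ≈ 5.3753.


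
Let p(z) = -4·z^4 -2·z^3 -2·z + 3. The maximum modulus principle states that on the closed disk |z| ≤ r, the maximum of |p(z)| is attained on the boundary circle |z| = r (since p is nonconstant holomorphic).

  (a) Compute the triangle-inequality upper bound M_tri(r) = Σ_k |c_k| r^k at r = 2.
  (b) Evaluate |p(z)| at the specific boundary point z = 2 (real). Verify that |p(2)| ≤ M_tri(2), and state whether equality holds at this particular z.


Coefficients: c_0 = 3, c_1 = -2, c_2 = 0, c_3 = -2, c_4 = -4. Radius r = 2.
Part (a). Triangle bound: M_tri(r) = Σ_k |c_k| r^k
  = |3|·2^0 + |-2|·2^1 + |0|·2^2 + |-2|·2^3 + |-4|·2^4
  = 3 + 4 + 0 + 16 + 64 = 87.
This bounds M(r) := max_{|z|=r} |p(z)| from above; equality holds iff all terms c_k z^k can be made to align in phase at a single z on |z|=r.
Part (b). At z = 2 (real, on the circle |z| = r):
  p(2) = (3)·2^0 + (-2)·2^1 + (0)·2^2 + (-2)·2^3 + (-4)·2^4 = -81.
  |p(2)| = 81.
Check: |p(2)| = 81 ≤ 87 = M_tri(2). ✓ Equality does not hold at z = 2 (the coefficients have mixed signs, so the terms do not all align in phase there).

M_tri(2) = 87; |p(2)| = 81; equality at z=2: no.


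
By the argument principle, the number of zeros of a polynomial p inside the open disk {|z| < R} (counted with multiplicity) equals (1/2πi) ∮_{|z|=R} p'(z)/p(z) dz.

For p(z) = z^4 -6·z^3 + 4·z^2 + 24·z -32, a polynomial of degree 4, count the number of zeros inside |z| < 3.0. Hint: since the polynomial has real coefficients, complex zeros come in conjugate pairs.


The zeros of p are: 2, 4, 2, -2.
Their magnitudes are: 2, 4, 2, 2.
Zeros with |z| < R = 3.0: 2, 2, -2.
Count = 3.
By the argument principle, (1/2πi) ∮_{|z|=R} p'(z)/p(z) dz equals exactly this count.

Number of zeros inside |z| < 3.0: 3.


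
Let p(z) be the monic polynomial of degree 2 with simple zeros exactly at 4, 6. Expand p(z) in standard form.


The polynomial is p(z) = ∏_{α ∈ S} (z − α), where S = {4, 6}.
Expanding the product yields: p(z) = z^2 -10·z + 24.
The resulting polynomial has degree 2 and real coefficients as required.

p(z) = z^2 -10·z + 24.


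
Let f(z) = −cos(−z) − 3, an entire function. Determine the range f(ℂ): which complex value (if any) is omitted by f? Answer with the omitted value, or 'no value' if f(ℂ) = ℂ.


Little Picard bounds the complement of f(ℂ) to at most one point.
cos is entire and surjective onto ℂ: for every w ∈ ℂ, cos(ζ) = w has a solution ζ ∈ ℂ (e.g., via the complex inverse arccos). With ζ = −z this gives z = ζ/(-1). Then -1·cos(−z) takes every value in -1·ℂ = ℂ, and adding -3 is a bijection of ℂ. So f is surjective and omits no value. (Note: only on the real line is cos bounded by [−1, 1].)

Omitted value: no value.


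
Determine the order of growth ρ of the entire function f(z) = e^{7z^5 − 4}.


|e^{7z^5 − 4}| = e^{Re(7·z^5) + -4} ≤ e^{7|z|^5 + -4} = e^{7r^5 + -4} on |z| = r, so ρ ≤ 5. Choosing z on |z|=r so that 7·z^5 is real positive (always possible by picking arg z appropriately) gives |f(z)| = e^{7r^5 + -4}, matching the bound. The additive constant -4 does not affect log log M(r) ~ 5·log r. Hence ρ = 5.
Therefore ρ = 5.

Order ρ = 5.


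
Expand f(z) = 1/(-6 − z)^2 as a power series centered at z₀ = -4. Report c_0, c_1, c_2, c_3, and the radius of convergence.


Let w = z − z₀, so z = z₀ + w.
Then -6 − z = -6 − (z₀ + w) = (-6 − z₀) − w = -2 − w.
f(z) = 1/(-2 − w)^2 = (1/(-2)^2) · (1 − w/(-2))^{−2}.
By the binomial series (1−u)^{−2} = Σ_{n≥0} C(n+1, 1) u^n for |u|<1, with u = w/(-2):
  c_n = C(n+1, 1) / (-2)^(n+2).
  c_0 = 1/(-2)^2 = 1/4.
  c_1 = 2/(-2)^3 = -1/4.
  c_2 = 3/(-2)^4 = 3/16.
  c_3 = 4/(-2)^5 = -1/8.
The series is valid for |w/d| < 1, i.e. |z − z₀| < |d|.
Radius of convergence: R = |-6 − z₀| = |-2| = 2 (distance from z₀ to the singularity z = -6).

c_0 = 1/4, c_1 = -1/4, c_2 = 3/16, c_3 = -1/8; R = 2.


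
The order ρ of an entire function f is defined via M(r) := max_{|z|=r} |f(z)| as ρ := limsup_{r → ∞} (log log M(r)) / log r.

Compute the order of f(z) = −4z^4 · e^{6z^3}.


M(r) = max_{|z|=r} |-4|·|z|^4·|e^{6z^3}| = 4·r^4 · e^{6r^3} (the factors attain their maxima compatibly on |z|=r). Then log M(r) = log 4 + 4·log r + 6r^3, dominated by the last term, so log log M(r) ~ 3·log r. The polynomial factor -4z^4 contributes only a log r term and does not affect the order. ρ = 3.
Therefore ρ = 3.

Order ρ = 3.


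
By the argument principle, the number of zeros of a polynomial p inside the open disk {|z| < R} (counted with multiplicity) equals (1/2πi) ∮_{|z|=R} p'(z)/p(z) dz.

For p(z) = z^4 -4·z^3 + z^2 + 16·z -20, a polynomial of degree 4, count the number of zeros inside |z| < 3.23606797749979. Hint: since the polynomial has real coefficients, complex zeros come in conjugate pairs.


The zeros of p are: -2, (2 + 1i), (2 - 1i), 2.
Their magnitudes are: 2, 2.236, 2.236, 2.
Zeros with |z| < R = 3.23606797749979: -2, (2 + 1i), (2 - 1i), 2.
Count = 4.
By the argument principle, (1/2πi) ∮_{|z|=R} p'(z)/p(z) dz equals exactly this count.

Number of zeros inside |z| < 3.23606797749979: 4.


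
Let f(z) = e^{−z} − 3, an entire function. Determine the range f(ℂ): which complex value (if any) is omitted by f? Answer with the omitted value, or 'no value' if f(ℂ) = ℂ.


Little Picard bounds the complement of f(ℂ) to at most one point.
e^{−z} is never zero on ℂ, so 1·e^{−z} takes every value in ℂ ∖ {0}. Adding -3 shifts the range to ℂ ∖ {-3}. Thus f omits exactly the value -3.

Omitted value: -3.


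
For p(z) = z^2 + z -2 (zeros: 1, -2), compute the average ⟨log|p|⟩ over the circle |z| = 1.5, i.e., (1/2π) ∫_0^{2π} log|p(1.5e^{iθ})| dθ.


Zeros: -2, 1; r = 1.5.
Inside |z| < r: 1. Outside (|z| ≥ r): -2.
p(0) = -2, so log|p(0)| = log(2) = 0.6931.
Apply Jensen: I(r) = log|p(0)| + Σ_k log(r/|z_k|), summed over zeros inside |z| < r.
  log(r/|z_k|) for z_k = 1: log(1.5/1) = 0.4055
  Outside zeros (-2) contribute nothing to the Jensen sum.
Sum over inside zeros: 0.4055.
I(r) = log|p(0)| + (inside sum) = 0.6931 + 0.4055 = 1.0986.
Note: since some zeros are outside |z| ≤ r, the simplified n·log(r) form does NOT apply — only the inside zeros contribute.

I(r) ≈ 1.0986.


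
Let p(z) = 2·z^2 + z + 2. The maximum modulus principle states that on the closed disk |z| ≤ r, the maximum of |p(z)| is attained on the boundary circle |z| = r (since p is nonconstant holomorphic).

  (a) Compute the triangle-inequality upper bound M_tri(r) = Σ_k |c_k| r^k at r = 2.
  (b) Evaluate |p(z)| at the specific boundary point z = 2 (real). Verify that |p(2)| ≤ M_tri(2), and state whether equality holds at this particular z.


Coefficients: c_0 = 2, c_1 = 1, c_2 = 2. Radius r = 2.
Part (a). Triangle bound: M_tri(r) = Σ_k |c_k| r^k
  = |2|·2^0 + |1|·2^1 + |2|·2^2
  = 2 + 2 + 8 = 12.
This bounds M(r) := max_{|z|=r} |p(z)| from above; equality holds iff all terms c_k z^k can be made to align in phase at a single z on |z|=r.
Part (b). At z = 2 (real, on the circle |z| = r):
  p(2) = (2)·2^0 + (1)·2^1 + (2)·2^2 = 12.
  |p(2)| = 12.
Since all nonzero coefficients share the same sign, |p(2)| = 12 = M_tri(2); the triangle bound is attained at z = 2, so in fact M(r) = 12.

M_tri(2) = 12; |p(2)| = 12; equality at z=2: yes.


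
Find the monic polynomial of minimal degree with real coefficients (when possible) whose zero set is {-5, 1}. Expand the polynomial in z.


The polynomial is p(z) = ∏_{α ∈ S} (z − α), where S = {-5, 1}.
Expanding the product yields: p(z) = z^2 + 4·z -5.
The resulting polynomial has degree 2 and real coefficients as required.

p(z) = z^2 + 4·z -5.


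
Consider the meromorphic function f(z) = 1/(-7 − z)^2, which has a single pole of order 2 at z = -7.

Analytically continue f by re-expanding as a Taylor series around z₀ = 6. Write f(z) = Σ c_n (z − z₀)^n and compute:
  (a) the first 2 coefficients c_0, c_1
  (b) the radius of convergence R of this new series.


Let w = z − z₀, so z = z₀ + w.
Then -7 − z = -7 − (z₀ + w) = (-7 − z₀) − w = -13 − w.
f(z) = 1/(-13 − w)^2 = (1/(-13)^2) · (1 − w/(-13))^{−2}.
By the binomial series (1−u)^{−2} = Σ_{n≥0} C(n+1, 1) u^n for |u|<1, with u = w/(-13):
  c_n = C(n+1, 1) / (-13)^(n+2).
  c_0 = 1/(-13)^2 = 1/169.
  c_1 = 2/(-13)^3 = -2/2197.
The series is valid for |w/d| < 1, i.e. |z − z₀| < |d|.
Radius of convergence: R = |-7 − z₀| = |-13| = 13 (distance from z₀ to the singularity z = -7).

c_0 = 1/169, c_1 = -2/2197; R = 13.


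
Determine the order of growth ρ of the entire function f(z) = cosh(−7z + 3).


cosh(w) is a linear combination of e^{iw} and e^{−iw} (or e^w, e^{−w} in the hyperbolic case), so |cosh(w)| ≤ e^{|w|}. With w = −7z + 3, |w| ≤ 7|z| + 3 = 7r + 3 on |z| = r, giving M(r) ≤ e^{7r + 3}, so ρ ≤ 1. On a suitable ray (z = it for sin/cos; z = t for sinh/cosh, t real → ∞), |cosh(−7z + 3)| grows like e^{7|t|}/2, so ρ ≥ 1. Hence ρ = 1.
Therefore ρ = 1.

Order ρ = 1.


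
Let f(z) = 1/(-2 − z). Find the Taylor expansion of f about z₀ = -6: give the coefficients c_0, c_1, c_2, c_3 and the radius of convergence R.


Let w = z − z₀, so z = z₀ + w.
Then -2 − z = -2 − (z₀ + w) = (-2 − z₀) − w = 4 − w.
f(z) = 1/(4 − w) = (1/(4)) · 1/(1 − w/(4)) = Σ_{n≥0} w^n / (4)^(n+1).
So c_n = 1/(4)^(n+1):
  c_0 = 1/(4)^1 = 1/4.
  c_1 = 1/(4)^2 = 1/16.
  c_2 = 1/(4)^3 = 1/64.
  c_3 = 1/(4)^4 = 1/256.
The series is valid for |w/d| < 1, i.e. |z − z₀| < |d|.
Radius of convergence: R = |-2 − z₀| = |4| = 4 (distance from z₀ to the singularity z = -2).

c_0 = 1/4, c_1 = 1/16, c_2 = 1/64, c_3 = 1/256; R = 4.


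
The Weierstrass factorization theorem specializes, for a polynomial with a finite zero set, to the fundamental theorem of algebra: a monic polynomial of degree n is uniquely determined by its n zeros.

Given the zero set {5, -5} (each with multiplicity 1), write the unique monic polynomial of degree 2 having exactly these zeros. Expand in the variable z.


The polynomial is p(z) = ∏_{α ∈ S} (z − α), where S = {5, -5}.
Expanding the product yields: p(z) = z^2 -25.
The resulting polynomial has degree 2 and real coefficients as required.

p(z) = z^2 -25.


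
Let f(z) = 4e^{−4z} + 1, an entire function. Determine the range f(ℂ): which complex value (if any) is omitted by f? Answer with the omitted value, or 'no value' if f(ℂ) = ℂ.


Little Picard bounds the complement of f(ℂ) to at most one point.
e^{−4z} is never zero on ℂ, so 4·e^{−4z} takes every value in ℂ ∖ {0}. Adding 1 shifts the range to ℂ ∖ {1}. Thus f omits exactly the value 1.

Omitted value: 1.


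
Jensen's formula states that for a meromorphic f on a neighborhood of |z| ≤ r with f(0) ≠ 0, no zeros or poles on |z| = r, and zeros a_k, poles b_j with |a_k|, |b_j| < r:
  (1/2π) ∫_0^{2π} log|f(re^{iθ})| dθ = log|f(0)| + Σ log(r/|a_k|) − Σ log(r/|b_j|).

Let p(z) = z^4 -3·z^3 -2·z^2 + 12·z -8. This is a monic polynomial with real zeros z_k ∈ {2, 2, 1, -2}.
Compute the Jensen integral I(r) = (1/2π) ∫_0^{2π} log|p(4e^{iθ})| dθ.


Zeros: -2, 1, 2, 2; r = 4.
Inside |z| < r: -2, 1, 2, 2. Outside (|z| ≥ r): ∅.
p(0) = -8, so log|p(0)| = log(8) = 2.0794.
Apply Jensen: I(r) = log|p(0)| + Σ_k log(r/|z_k|), summed over zeros inside |z| < r.
  log(r/|z_k|) for z_k = 2: log(4/2) = 0.6931
  log(r/|z_k|) for z_k = 2: log(4/2) = 0.6931
  log(r/|z_k|) for z_k = 1: log(4/1) = 1.3863
  log(r/|z_k|) for z_k = -2: log(4/2) = 0.6931
Sum over inside zeros: 3.4657.
I(r) = log|p(0)| + (inside sum) = 2.0794 + 3.4657 = 5.5452.
Closed form (all zeros inside, monic): I(r) = n·log(r) = 4·log(4) = 5.5452. ✓

I(r) ≈ 5.5452.


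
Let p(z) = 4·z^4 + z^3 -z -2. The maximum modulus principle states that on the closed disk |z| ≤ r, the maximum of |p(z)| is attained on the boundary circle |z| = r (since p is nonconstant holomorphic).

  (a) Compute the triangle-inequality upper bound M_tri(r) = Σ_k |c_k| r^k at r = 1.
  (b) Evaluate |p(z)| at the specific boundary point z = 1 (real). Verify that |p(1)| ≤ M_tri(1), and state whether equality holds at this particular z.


Coefficients: c_0 = -2, c_1 = -1, c_2 = 0, c_3 = 1, c_4 = 4. Radius r = 1.
Part (a). Triangle bound: M_tri(r) = Σ_k |c_k| r^k
  = |-2|·1^0 + |-1|·1^1 + |0|·1^2 + |1|·1^3 + |4|·1^4
  = 2 + 1 + 0 + 1 + 4 = 8.
This bounds M(r) := max_{|z|=r} |p(z)| from above; equality holds iff all terms c_k z^k can be made to align in phase at a single z on |z|=r.
Part (b). At z = 1 (real, on the circle |z| = r):
  p(1) = (-2)·1^0 + (-1)·1^1 + (0)·1^2 + (1)·1^3 + (4)·1^4 = 2.
  |p(1)| = 2.
Check: |p(1)| = 2 ≤ 8 = M_tri(1). ✓ Equality does not hold at z = 1 (the coefficients have mixed signs, so the terms do not all align in phase there).

M_tri(1) = 8; |p(1)| = 2; equality at z=1: no.


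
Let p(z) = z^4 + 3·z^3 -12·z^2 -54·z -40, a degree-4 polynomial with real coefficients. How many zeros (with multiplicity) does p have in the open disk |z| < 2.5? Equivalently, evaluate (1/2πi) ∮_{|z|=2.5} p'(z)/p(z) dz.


The zeros of p are: 4, -1, (-3 + 1i), (-3 - 1i).
Their magnitudes are: 4, 1, 3.162, 3.162.
Zeros with |z| < R = 2.5: -1.
Count = 1.
By the argument principle, (1/2πi) ∮_{|z|=R} p'(z)/p(z) dz equals exactly this count.

Number of zeros inside |z| < 2.5: 1.


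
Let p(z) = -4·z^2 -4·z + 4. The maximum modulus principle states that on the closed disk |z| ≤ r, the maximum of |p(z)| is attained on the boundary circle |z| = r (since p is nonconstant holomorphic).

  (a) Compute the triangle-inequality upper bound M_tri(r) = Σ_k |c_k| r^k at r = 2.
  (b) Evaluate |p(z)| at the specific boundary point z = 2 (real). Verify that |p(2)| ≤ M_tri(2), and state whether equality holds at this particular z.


Coefficients: c_0 = 4, c_1 = -4, c_2 = -4. Radius r = 2.
Part (a). Triangle bound: M_tri(r) = Σ_k |c_k| r^k
  = |4|·2^0 + |-4|·2^1 + |-4|·2^2
  = 4 + 8 + 16 = 28.
This bounds M(r) := max_{|z|=r} |p(z)| from above; equality holds iff all terms c_k z^k can be made to align in phase at a single z on |z|=r.
Part (b). At z = 2 (real, on the circle |z| = r):
  p(2) = (4)·2^0 + (-4)·2^1 + (-4)·2^2 = -20.
  |p(2)| = 20.
Check: |p(2)| = 20 ≤ 28 = M_tri(2). ✓ Equality does not hold at z = 2 (the coefficients have mixed signs, so the terms do not all align in phase there).

M_tri(2) = 28; |p(2)| = 20; equality at z=2: no.


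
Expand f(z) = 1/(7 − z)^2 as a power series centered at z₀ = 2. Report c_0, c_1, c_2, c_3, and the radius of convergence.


Let w = z − z₀, so z = z₀ + w.
Then 7 − z = 7 − (z₀ + w) = (7 − z₀) − w = 5 − w.
f(z) = 1/(5 − w)^2 = (1/(5)^2) · (1 − w/(5))^{−2}.
By the binomial series (1−u)^{−2} = Σ_{n≥0} C(n+1, 1) u^n for |u|<1, with u = w/(5):
  c_n = C(n+1, 1) / (5)^(n+2).
  c_0 = 1/(5)^2 = 1/25.
  c_1 = 2/(5)^3 = 2/125.
  c_2 = 3/(5)^4 = 3/625.
  c_3 = 4/(5)^5 = 4/3125.
The series is valid for |w/d| < 1, i.e. |z − z₀| < |d|.
Radius of convergence: R = |7 − z₀| = |5| = 5 (distance from z₀ to the singularity z = 7).

c_0 = 1/25, c_1 = 2/125, c_2 = 3/625, c_3 = 4/3125; R = 5.


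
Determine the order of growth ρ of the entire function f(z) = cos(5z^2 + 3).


Write cos(w) = (e^{iw} ± e^{−iw})/(2 or 2i), so |cos(w)| ≤ e^{|w|}. With w = 5z^2 + 3, |w| ≤ 5r^2 + 3 on |z|=r, giving M(r) ≤ e^{5r^2 + 3} and ρ ≤ 2. For the lower bound, choose z on |z|=r with 5z^2 purely imaginary of modulus 5r^2; then |cos(5z^2 + 3)| grows like e^{5r^2}/2, so ρ ≥ 2. Hence ρ = 2.
Therefore ρ = 2.

Order ρ = 2.


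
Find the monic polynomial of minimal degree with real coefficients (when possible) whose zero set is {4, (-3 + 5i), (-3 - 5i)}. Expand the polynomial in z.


The polynomial is p(z) = ∏_{α ∈ S} (z − α), where S = {4, (-3 + 5i), (-3 - 5i)}.
Expanding the product yields: p(z) = z^3 + 2·z^2 + 10·z -136.
Note conjugate pairs combine to real quadratics: (z − (-3+5i))(z − (-3−5i)) = z² + 6z + 34.
The resulting polynomial has degree 3 and real coefficients as required.

p(z) = z^3 + 2·z^2 + 10·z -136.


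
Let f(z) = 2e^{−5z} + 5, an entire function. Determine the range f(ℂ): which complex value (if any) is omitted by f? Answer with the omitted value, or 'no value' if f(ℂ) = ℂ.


Little Picard bounds the complement of f(ℂ) to at most one point.
e^{−5z} is never zero on ℂ, so 2·e^{−5z} takes every value in ℂ ∖ {0}. Adding 5 shifts the range to ℂ ∖ {5}. Thus f omits exactly the value 5.

Omitted value: 5.


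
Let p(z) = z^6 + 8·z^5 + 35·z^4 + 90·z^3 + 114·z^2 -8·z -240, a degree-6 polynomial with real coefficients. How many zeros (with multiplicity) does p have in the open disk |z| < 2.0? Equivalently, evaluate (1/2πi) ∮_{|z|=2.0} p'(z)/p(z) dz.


The zeros of p are: 1, (-2 + 2i), (-2 - 2i), (-1 + 3i), (-1 - 3i), -3.
Their magnitudes are: 1, 2.828, 2.828, 3.162, 3.162, 3.
Zeros with |z| < R = 2.0: 1.
Count = 1.
By the argument principle, (1/2πi) ∮_{|z|=R} p'(z)/p(z) dz equals exactly this count.

Number of zeros inside |z| < 2.0: 1.


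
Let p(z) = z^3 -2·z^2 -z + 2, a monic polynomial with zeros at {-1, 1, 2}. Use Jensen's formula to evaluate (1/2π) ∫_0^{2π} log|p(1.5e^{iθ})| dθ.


Zeros: -1, 1, 2; r = 1.5.
Inside |z| < r: -1, 1. Outside (|z| ≥ r): 2.
p(0) = 2, so log|p(0)| = log(2) = 0.6931.
Apply Jensen: I(r) = log|p(0)| + Σ_k log(r/|z_k|), summed over zeros inside |z| < r.
  log(r/|z_k|) for z_k = -1: log(1.5/1) = 0.4055
  log(r/|z_k|) for z_k = 1: log(1.5/1) = 0.4055
  Outside zeros (2) contribute nothing to the Jensen sum.
Sum over inside zeros: 0.8109.
I(r) = log|p(0)| + (inside sum) = 0.6931 + 0.8109 = 1.5041.
Note: since some zeros are outside |z| ≤ r, the simplified n·log(r) form does NOT apply — only the inside zeros contribute.

I(r) ≈ 1.5041.


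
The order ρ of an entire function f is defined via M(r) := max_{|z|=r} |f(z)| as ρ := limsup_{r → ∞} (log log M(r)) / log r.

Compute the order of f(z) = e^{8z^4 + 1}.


|e^{8z^4 + 1}| = e^{Re(8·z^4) + 1} ≤ e^{8|z|^4 + 1} = e^{8r^4 + 1} on |z| = r, so ρ ≤ 4. Choosing z on |z|=r so that 8·z^4 is real positive (always possible by picking arg z appropriately) gives |f(z)| = e^{8r^4 + 1}, matching the bound. The additive constant 1 does not affect log log M(r) ~ 4·log r. Hence ρ = 4.
Therefore ρ = 4.

Order ρ = 4.


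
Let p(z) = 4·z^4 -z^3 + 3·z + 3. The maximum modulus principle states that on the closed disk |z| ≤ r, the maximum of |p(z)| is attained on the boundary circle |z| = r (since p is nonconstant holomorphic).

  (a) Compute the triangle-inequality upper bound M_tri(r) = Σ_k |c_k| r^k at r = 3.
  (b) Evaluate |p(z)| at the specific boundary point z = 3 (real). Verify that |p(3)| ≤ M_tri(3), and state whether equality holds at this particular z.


Coefficients: c_0 = 3, c_1 = 3, c_2 = 0, c_3 = -1, c_4 = 4. Radius r = 3.
Part (a). Triangle bound: M_tri(r) = Σ_k |c_k| r^k
  = |3|·3^0 + |3|·3^1 + |0|·3^2 + |-1|·3^3 + |4|·3^4
  = 3 + 9 + 0 + 27 + 324 = 363.
This bounds M(r) := max_{|z|=r} |p(z)| from above; equality holds iff all terms c_k z^k can be made to align in phase at a single z on |z|=r.
Part (b). At z = 3 (real, on the circle |z| = r):
  p(3) = (3)·3^0 + (3)·3^1 + (0)·3^2 + (-1)·3^3 + (4)·3^4 = 309.
  |p(3)| = 309.
Check: |p(3)| = 309 ≤ 363 = M_tri(3). ✓ Equality does not hold at z = 3 (the coefficients have mixed signs, so the terms do not all align in phase there).

M_tri(3) = 363; |p(3)| = 309; equality at z=3: no.


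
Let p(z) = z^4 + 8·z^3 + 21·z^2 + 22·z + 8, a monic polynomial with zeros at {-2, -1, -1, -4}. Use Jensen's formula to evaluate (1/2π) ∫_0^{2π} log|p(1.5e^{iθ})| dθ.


Zeros: -4, -2, -1, -1; r = 1.5.
Inside |z| < r: -1, -1. Outside (|z| ≥ r): -4, -2.
p(0) = 8, so log|p(0)| = log(8) = 2.0794.
Apply Jensen: I(r) = log|p(0)| + Σ_k log(r/|z_k|), summed over zeros inside |z| < r.
  log(r/|z_k|) for z_k = -1: log(1.5/1) = 0.4055
  log(r/|z_k|) for z_k = -1: log(1.5/1) = 0.4055
  Outside zeros (-4, -2) contribute nothing to the Jensen sum.
Sum over inside zeros: 0.8109.
I(r) = log|p(0)| + (inside sum) = 2.0794 + 0.8109 = 2.8904.
Note: since some zeros are outside |z| ≤ r, the simplified n·log(r) form does NOT apply — only the inside zeros contribute.

I(r) ≈ 2.8904.


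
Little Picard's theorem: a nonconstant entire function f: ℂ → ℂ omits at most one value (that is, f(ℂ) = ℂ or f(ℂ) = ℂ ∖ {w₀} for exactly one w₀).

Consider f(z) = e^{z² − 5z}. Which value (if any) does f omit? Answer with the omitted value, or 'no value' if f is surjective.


Little Picard bounds the complement of f(ℂ) to at most one point.
The exponent g(z) = z² − 5z is a nonconstant polynomial, hence surjective onto ℂ. So e^{g(z)} takes every value in {e^w : w ∈ ℂ} = ℂ ∖ {0}. Adding 0 shifts the range to ℂ ∖ {0}. f omits exactly 0.

Omitted value: 0.


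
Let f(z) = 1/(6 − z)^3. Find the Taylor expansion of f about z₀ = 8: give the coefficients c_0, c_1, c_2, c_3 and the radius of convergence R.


Let w = z − z₀, so z = z₀ + w.
Then 6 − z = 6 − (z₀ + w) = (6 − z₀) − w = -2 − w.
f(z) = 1/(-2 − w)^3 = (1/(-2)^3) · (1 − w/(-2))^{−3}.
By the binomial series (1−u)^{−3} = Σ_{n≥0} C(n+2, 2) u^n for |u|<1, with u = w/(-2):
  c_n = C(n+2, 2) / (-2)^(n+3).
  c_0 = 1/(-2)^3 = -1/8.
  c_1 = 3/(-2)^4 = 3/16.
  c_2 = 6/(-2)^5 = -3/16.
  c_3 = 10/(-2)^6 = 5/32.
The series is valid for |w/d| < 1, i.e. |z − z₀| < |d|.
Radius of convergence: R = |6 − z₀| = |-2| = 2 (distance from z₀ to the singularity z = 6).

c_0 = -1/8, c_1 = 3/16, c_2 = -3/16, c_3 = 5/32; R = 2.


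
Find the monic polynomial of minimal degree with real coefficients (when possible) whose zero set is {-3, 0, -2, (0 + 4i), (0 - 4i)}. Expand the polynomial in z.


The polynomial is p(z) = ∏_{α ∈ S} (z − α), where S = {-3, 0, -2, (0 + 4i), (0 - 4i)}.
Expanding the product yields: p(z) = z^5 + 5·z^4 + 22·z^3 + 80·z^2 + 96·z.
Note conjugate pairs combine to real quadratics: (z − (0+4i))(z − (0−4i)) = z² + 16.
The resulting polynomial has degree 5 and real coefficients as required.

p(z) = z^5 + 5·z^4 + 22·z^3 + 80·z^2 + 96·z.


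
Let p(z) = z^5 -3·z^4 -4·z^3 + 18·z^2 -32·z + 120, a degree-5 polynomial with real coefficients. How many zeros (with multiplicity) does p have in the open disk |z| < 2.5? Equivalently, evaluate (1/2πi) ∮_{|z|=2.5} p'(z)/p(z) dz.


The zeros of p are: (3 + 1i), (3 - 1i), -3, (0 + 2i), (0 - 2i).
Their magnitudes are: 3.162, 3.162, 3, 2, 2.
Zeros with |z| < R = 2.5: (0 + 2i), (0 - 2i).
Count = 2.
By the argument principle, (1/2πi) ∮_{|z|=R} p'(z)/p(z) dz equals exactly this count.

Number of zeros inside |z| < 2.5: 2.


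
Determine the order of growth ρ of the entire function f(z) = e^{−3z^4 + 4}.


|e^{−3z^4 + 4}| = e^{Re(-3·z^4) + 4} ≤ e^{3|z|^4 + 4} = e^{3r^4 + 4} on |z| = r, so ρ ≤ 4. Choosing z on |z|=r so that -3·z^4 is real positive (always possible by picking arg z appropriately) gives |f(z)| = e^{3r^4 + 4}, matching the bound. The additive constant 4 does not affect log log M(r) ~ 4·log r. Hence ρ = 4.
Therefore ρ = 4.

Order ρ = 4.


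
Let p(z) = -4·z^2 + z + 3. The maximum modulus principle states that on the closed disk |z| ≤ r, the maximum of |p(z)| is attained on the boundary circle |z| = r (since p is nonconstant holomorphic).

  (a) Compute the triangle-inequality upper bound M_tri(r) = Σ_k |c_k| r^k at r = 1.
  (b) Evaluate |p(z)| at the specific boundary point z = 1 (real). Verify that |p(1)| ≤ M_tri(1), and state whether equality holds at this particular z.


Coefficients: c_0 = 3, c_1 = 1, c_2 = -4. Radius r = 1.
Part (a). Triangle bound: M_tri(r) = Σ_k |c_k| r^k
  = |3|·1^0 + |1|·1^1 + |-4|·1^2
  = 3 + 1 + 4 = 8.
This bounds M(r) := max_{|z|=r} |p(z)| from above; equality holds iff all terms c_k z^k can be made to align in phase at a single z on |z|=r.
Part (b). At z = 1 (real, on the circle |z| = r):
  p(1) = (3)·1^0 + (1)·1^1 + (-4)·1^2 = 0.
  |p(1)| = 0.
Check: |p(1)| = 0 ≤ 8 = M_tri(1). ✓ Equality does not hold at z = 1 (the coefficients have mixed signs, so the terms do not all align in phase there).

M_tri(1) = 8; |p(1)| = 0; equality at z=1: no.


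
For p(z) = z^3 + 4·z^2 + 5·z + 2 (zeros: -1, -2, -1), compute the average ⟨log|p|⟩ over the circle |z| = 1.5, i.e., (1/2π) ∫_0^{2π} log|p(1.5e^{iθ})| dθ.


Zeros: -2, -1, -1; r = 1.5.
Inside |z| < r: -1, -1. Outside (|z| ≥ r): -2.
p(0) = 2, so log|p(0)| = log(2) = 0.6931.
Apply Jensen: I(r) = log|p(0)| + Σ_k log(r/|z_k|), summed over zeros inside |z| < r.
  log(r/|z_k|) for z_k = -1: log(1.5/1) = 0.4055
  log(r/|z_k|) for z_k = -1: log(1.5/1) = 0.4055
  Outside zeros (-2) contribute nothing to the Jensen sum.
Sum over inside zeros: 0.8109.
I(r) = log|p(0)| + (inside sum) = 0.6931 + 0.8109 = 1.5041.
Note: since some zeros are outside |z| ≤ r, the simplified n·log(r) form does NOT apply — only the inside zeros contribute.

I(r) ≈ 1.5041.


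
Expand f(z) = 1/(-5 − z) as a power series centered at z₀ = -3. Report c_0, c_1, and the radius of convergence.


Let w = z − z₀, so z = z₀ + w.
Then -5 − z = -5 − (z₀ + w) = (-5 − z₀) − w = -2 − w.
f(z) = 1/(-2 − w) = (1/(-2)) · 1/(1 − w/(-2)) = Σ_{n≥0} w^n / (-2)^(n+1).
So c_n = 1/(-2)^(n+1):
  c_0 = 1/(-2)^1 = -1/2.
  c_1 = 1/(-2)^2 = 1/4.
The series is valid for |w/d| < 1, i.e. |z − z₀| < |d|.
Radius of convergence: R = |-5 − z₀| = |-2| = 2 (distance from z₀ to the singularity z = -5).

c_0 = -1/2, c_1 = 1/4; R = 2.


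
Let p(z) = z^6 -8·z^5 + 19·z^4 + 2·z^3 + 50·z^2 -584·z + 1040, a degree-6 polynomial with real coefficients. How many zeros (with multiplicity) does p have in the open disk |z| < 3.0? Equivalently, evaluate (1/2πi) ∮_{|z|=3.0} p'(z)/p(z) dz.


The zeros of p are: (-2 + 2i), (-2 - 2i), (3 + 2i), (3 - 2i), (3 + 1i), (3 - 1i).
Their magnitudes are: 2.828, 2.828, 3.606, 3.606, 3.162, 3.162.
Zeros with |z| < R = 3.0: (-2 + 2i), (-2 - 2i).
Count = 2.
By the argument principle, (1/2πi) ∮_{|z|=R} p'(z)/p(z) dz equals exactly this count.

Number of zeros inside |z| < 3.0: 2.


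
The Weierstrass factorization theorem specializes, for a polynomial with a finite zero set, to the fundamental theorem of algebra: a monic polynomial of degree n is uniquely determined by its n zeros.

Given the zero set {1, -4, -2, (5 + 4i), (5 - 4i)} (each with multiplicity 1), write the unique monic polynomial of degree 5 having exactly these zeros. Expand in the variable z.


The polynomial is p(z) = ∏_{α ∈ S} (z − α), where S = {1, -4, -2, (5 + 4i), (5 - 4i)}.
Expanding the product yields: p(z) = z^5 -5·z^4 -7·z^3 + 177·z^2 + 162·z -328.
Note conjugate pairs combine to real quadratics: (z − (5+4i))(z − (5−4i)) = z² − 10z + 41.
The resulting polynomial has degree 5 and real coefficients as required.

p(z) = z^5 -5·z^4 -7·z^3 + 177·z^2 + 162·z -328.


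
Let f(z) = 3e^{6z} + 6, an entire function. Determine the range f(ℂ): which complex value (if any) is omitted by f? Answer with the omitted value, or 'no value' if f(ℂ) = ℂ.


Little Picard bounds the complement of f(ℂ) to at most one point.
e^{6z} is never zero on ℂ, so 3·e^{6z} takes every value in ℂ ∖ {0}. Adding 6 shifts the range to ℂ ∖ {6}. Thus f omits exactly the value 6.

Omitted value: 6.


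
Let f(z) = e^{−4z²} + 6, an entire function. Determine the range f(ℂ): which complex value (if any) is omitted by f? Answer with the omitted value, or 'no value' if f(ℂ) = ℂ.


Little Picard bounds the complement of f(ℂ) to at most one point.
The exponent g(z) = −4z² is a nonconstant polynomial, hence surjective onto ℂ. So e^{g(z)} takes every value in {e^w : w ∈ ℂ} = ℂ ∖ {0}. Adding 6 shifts the range to ℂ ∖ {6}. f omits exactly 6.

Omitted value: 6.


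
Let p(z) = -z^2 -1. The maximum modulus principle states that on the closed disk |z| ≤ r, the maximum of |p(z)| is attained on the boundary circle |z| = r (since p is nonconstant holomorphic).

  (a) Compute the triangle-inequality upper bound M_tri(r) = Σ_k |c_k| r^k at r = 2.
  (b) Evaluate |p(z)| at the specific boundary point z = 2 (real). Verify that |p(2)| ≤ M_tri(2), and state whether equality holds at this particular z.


Coefficients: c_0 = -1, c_1 = 0, c_2 = -1. Radius r = 2.
Part (a). Triangle bound: M_tri(r) = Σ_k |c_k| r^k
  = |-1|·2^0 + |0|·2^1 + |-1|·2^2
  = 1 + 0 + 4 = 5.
This bounds M(r) := max_{|z|=r} |p(z)| from above; equality holds iff all terms c_k z^k can be made to align in phase at a single z on |z|=r.
Part (b). At z = 2 (real, on the circle |z| = r):
  p(2) = (-1)·2^0 + (0)·2^1 + (-1)·2^2 = -5.
  |p(2)| = 5.
Since all nonzero coefficients share the same sign, |p(2)| = 5 = M_tri(2); the triangle bound is attained at z = 2, so in fact M(r) = 5.

M_tri(2) = 5; |p(2)| = 5; equality at z=2: yes.


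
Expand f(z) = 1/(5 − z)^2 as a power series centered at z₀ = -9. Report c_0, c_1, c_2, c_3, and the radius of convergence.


Let w = z − z₀, so z = z₀ + w.
Then 5 − z = 5 − (z₀ + w) = (5 − z₀) − w = 14 − w.
f(z) = 1/(14 − w)^2 = (1/(14)^2) · (1 − w/(14))^{−2}.
By the binomial series (1−u)^{−2} = Σ_{n≥0} C(n+1, 1) u^n for |u|<1, with u = w/(14):
  c_n = C(n+1, 1) / (14)^(n+2).
  c_0 = 1/(14)^2 = 1/196.
  c_1 = 2/(14)^3 = 1/1372.
  c_2 = 3/(14)^4 = 3/38416.
  c_3 = 4/(14)^5 = 1/134456.
The series is valid for |w/d| < 1, i.e. |z − z₀| < |d|.
Radius of convergence: R = |5 − z₀| = |14| = 14 (distance from z₀ to the singularity z = 5).

c_0 = 1/196, c_1 = 1/1372, c_2 = 3/38416, c_3 = 1/134456; R = 14.


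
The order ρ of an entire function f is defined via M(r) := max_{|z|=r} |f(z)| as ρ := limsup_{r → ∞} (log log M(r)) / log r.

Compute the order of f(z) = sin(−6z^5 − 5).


Write sin(w) = (e^{iw} ± e^{−iw})/(2 or 2i), so |sin(w)| ≤ e^{|w|}. With w = −6z^5 − 5, |w| ≤ 6r^5 + 5 on |z|=r, giving M(r) ≤ e^{6r^5 + 5} and ρ ≤ 5. For the lower bound, choose z on |z|=r with -6z^5 purely imaginary of modulus 6r^5; then |sin(−6z^5 − 5)| grows like e^{6r^5}/2, so ρ ≥ 5. Hence ρ = 5.
Therefore ρ = 5.

Order ρ = 5.


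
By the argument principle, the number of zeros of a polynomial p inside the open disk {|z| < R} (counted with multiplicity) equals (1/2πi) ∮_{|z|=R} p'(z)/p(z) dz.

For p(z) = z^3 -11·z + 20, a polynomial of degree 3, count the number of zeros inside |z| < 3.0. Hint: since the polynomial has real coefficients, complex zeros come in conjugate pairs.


The zeros of p are: -4, (2 + 1i), (2 - 1i).
Their magnitudes are: 4, 2.236, 2.236.
Zeros with |z| < R = 3.0: (2 + 1i), (2 - 1i).
Count = 2.
By the argument principle, (1/2πi) ∮_{|z|=R} p'(z)/p(z) dz equals exactly this count.

Number of zeros inside |z| < 3.0: 2.


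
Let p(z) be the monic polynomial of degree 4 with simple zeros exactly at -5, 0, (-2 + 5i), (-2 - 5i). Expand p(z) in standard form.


The polynomial is p(z) = ∏_{α ∈ S} (z − α), where S = {-5, 0, (-2 + 5i), (-2 - 5i)}.
Expanding the product yields: p(z) = z^4 + 9·z^3 + 49·z^2 + 145·z.
Note conjugate pairs combine to real quadratics: (z − (-2+5i))(z − (-2−5i)) = z² + 4z + 29.
The resulting polynomial has degree 4 and real coefficients as required.

p(z) = z^4 + 9·z^3 + 49·z^2 + 145·z.


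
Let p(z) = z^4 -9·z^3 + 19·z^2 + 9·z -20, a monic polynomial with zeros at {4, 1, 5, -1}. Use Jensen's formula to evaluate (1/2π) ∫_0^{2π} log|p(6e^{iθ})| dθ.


Zeros: -1, 1, 4, 5; r = 6.
Inside |z| < r: -1, 1, 4, 5. Outside (|z| ≥ r): ∅.
p(0) = -20, so log|p(0)| = log(20) = 2.9957.
Apply Jensen: I(r) = log|p(0)| + Σ_k log(r/|z_k|), summed over zeros inside |z| < r.
  log(r/|z_k|) for z_k = 4: log(6/4) = 0.4055
  log(r/|z_k|) for z_k = 1: log(6/1) = 1.7918
  log(r/|z_k|) for z_k = 5: log(6/5) = 0.1823
  log(r/|z_k|) for z_k = -1: log(6/1) = 1.7918
Sum over inside zeros: 4.1713.
I(r) = log|p(0)| + (inside sum) = 2.9957 + 4.1713 = 7.1670.
Closed form (all zeros inside, monic): I(r) = n·log(r) = 4·log(6) = 7.1670. ✓

I(r) ≈ 7.1670.


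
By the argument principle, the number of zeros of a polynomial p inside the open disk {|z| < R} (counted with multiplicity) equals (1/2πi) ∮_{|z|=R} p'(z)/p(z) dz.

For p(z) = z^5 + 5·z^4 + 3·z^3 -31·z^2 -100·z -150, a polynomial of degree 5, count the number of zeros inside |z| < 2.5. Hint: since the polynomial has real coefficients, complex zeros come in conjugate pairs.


The zeros of p are: (-3 + 1i), (-3 - 1i), (-1 + 2i), (-1 - 2i), 3.
Their magnitudes are: 3.162, 3.162, 2.236, 2.236, 3.
Zeros with |z| < R = 2.5: (-1 + 2i), (-1 - 2i).
Count = 2.
By the argument principle, (1/2πi) ∮_{|z|=R} p'(z)/p(z) dz equals exactly this count.

Number of zeros inside |z| < 2.5: 2.


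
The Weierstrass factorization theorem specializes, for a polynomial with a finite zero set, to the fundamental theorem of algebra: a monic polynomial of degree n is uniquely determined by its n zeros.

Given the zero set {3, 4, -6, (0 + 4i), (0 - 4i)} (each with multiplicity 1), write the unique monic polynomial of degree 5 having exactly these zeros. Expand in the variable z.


The polynomial is p(z) = ∏_{α ∈ S} (z − α), where S = {3, 4, -6, (0 + 4i), (0 - 4i)}.
Expanding the product yields: p(z) = z^5 -z^4 -14·z^3 + 56·z^2 -480·z + 1152.
Note conjugate pairs combine to real quadratics: (z − (0+4i))(z − (0−4i)) = z² + 16.
The resulting polynomial has degree 5 and real coefficients as required.

p(z) = z^5 -z^4 -14·z^3 + 56·z^2 -480·z + 1152.


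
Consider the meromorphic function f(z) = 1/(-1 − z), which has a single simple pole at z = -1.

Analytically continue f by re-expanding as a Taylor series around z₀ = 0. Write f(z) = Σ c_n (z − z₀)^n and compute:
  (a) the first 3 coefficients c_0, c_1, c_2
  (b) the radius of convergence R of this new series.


Let w = z − z₀, so z = z₀ + w.
Then -1 − z = -1 − (z₀ + w) = (-1 − z₀) − w = -1 − w.
f(z) = 1/(-1 − w) = (1/(-1)) · 1/(1 − w/(-1)) = Σ_{n≥0} w^n / (-1)^(n+1).
So c_n = 1/(-1)^(n+1):
  c_0 = 1/(-1)^1 = -1.
  c_1 = 1/(-1)^2 = 1.
  c_2 = 1/(-1)^3 = -1.
The series is valid for |w/d| < 1, i.e. |z − z₀| < |d|.
Radius of convergence: R = |-1 − z₀| = |-1| = 1 (distance from z₀ to the singularity z = -1).

c_0 = -1, c_1 = 1, c_2 = -1; R = 1.


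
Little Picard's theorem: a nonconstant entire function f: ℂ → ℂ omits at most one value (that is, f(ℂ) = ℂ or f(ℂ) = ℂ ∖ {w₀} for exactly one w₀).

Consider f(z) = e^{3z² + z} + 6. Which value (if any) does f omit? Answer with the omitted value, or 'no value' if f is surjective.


Little Picard bounds the complement of f(ℂ) to at most one point.
The exponent g(z) = 3z² + z is a nonconstant polynomial, hence surjective onto ℂ. So e^{g(z)} takes every value in {e^w : w ∈ ℂ} = ℂ ∖ {0}. Adding 6 shifts the range to ℂ ∖ {6}. f omits exactly 6.

Omitted value: 6.


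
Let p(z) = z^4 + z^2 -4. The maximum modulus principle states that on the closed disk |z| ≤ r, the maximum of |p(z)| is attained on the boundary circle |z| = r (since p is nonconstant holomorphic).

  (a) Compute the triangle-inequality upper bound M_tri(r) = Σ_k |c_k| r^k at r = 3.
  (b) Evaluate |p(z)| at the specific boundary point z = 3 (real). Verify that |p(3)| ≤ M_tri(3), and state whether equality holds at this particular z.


Coefficients: c_0 = -4, c_1 = 0, c_2 = 1, c_3 = 0, c_4 = 1. Radius r = 3.
Part (a). Triangle bound: M_tri(r) = Σ_k |c_k| r^k
  = |-4|·3^0 + |0|·3^1 + |1|·3^2 + |0|·3^3 + |1|·3^4
  = 4 + 0 + 9 + 0 + 81 = 94.
This bounds M(r) := max_{|z|=r} |p(z)| from above; equality holds iff all terms c_k z^k can be made to align in phase at a single z on |z|=r.
Part (b). At z = 3 (real, on the circle |z| = r):
  p(3) = (-4)·3^0 + (0)·3^1 + (1)·3^2 + (0)·3^3 + (1)·3^4 = 86.
  |p(3)| = 86.
Check: |p(3)| = 86 ≤ 94 = M_tri(3). ✓ Equality does not hold at z = 3 (the coefficients have mixed signs, so the terms do not all align in phase there).

M_tri(3) = 94; |p(3)| = 86; equality at z=3: no.


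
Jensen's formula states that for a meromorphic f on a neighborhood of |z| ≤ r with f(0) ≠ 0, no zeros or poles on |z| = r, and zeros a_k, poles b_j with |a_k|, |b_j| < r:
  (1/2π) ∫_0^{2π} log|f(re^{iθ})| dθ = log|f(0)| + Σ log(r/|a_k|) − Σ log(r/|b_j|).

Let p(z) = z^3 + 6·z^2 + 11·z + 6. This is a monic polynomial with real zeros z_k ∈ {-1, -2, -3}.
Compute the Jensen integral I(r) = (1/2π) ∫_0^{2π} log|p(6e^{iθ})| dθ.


Zeros: -3, -2, -1; r = 6.
Inside |z| < r: -3, -2, -1. Outside (|z| ≥ r): ∅.
p(0) = 6, so log|p(0)| = log(6) = 1.7918.
Apply Jensen: I(r) = log|p(0)| + Σ_k log(r/|z_k|), summed over zeros inside |z| < r.
  log(r/|z_k|) for z_k = -1: log(6/1) = 1.7918
  log(r/|z_k|) for z_k = -2: log(6/2) = 1.0986
  log(r/|z_k|) for z_k = -3: log(6/3) = 0.6931
Sum over inside zeros: 3.5835.
I(r) = log|p(0)| + (inside sum) = 1.7918 + 3.5835 = 5.3753.
Closed form (all zeros inside, monic): I(r) = n·log(r) = 3·log(6) = 5.3753. ✓

I(r) ≈ 5.3753.


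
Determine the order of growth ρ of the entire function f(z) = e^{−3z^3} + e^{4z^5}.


Each summand is entire of order 3 and 5 respectively (as in the single-exponential case). The order of a sum is at most the max of the orders, so ρ ≤ 5. For the lower bound: on |z|=r choose arg z so that 4z^5 is real positive; then |e^{4z^5}| = e^{4r^5} while |e^{-3z^3}| ≤ e^{3r^3} = o(e^{4r^5}). So |f| ≥ e^{4r^5}(1 − o(1)) and ρ ≥ 5. Hence ρ = max(3, 5) = 5.
Therefore ρ = 5.

Order ρ = 5.


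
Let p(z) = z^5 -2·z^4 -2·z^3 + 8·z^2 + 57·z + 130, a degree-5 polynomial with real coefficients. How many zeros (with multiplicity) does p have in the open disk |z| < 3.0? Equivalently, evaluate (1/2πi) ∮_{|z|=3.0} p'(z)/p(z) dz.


The zeros of p are: -2, (3 + 2i), (3 - 2i), (-1 + 2i), (-1 - 2i).
Their magnitudes are: 2, 3.606, 3.606, 2.236, 2.236.
Zeros with |z| < R = 3.0: -2, (-1 + 2i), (-1 - 2i).
Count = 3.
By the argument principle, (1/2πi) ∮_{|z|=R} p'(z)/p(z) dz equals exactly this count.

Number of zeros inside |z| < 3.0: 3.
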